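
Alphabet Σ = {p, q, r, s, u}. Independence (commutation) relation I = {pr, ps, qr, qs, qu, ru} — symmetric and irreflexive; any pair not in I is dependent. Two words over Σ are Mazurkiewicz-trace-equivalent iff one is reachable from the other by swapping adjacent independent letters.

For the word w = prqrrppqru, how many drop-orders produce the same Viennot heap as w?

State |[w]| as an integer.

0(p) covers ∅
1(r) covers ∅
2(q) covers 0:p
3(r) covers 1:r
4(r) covers 3:r
5(p) covers 2:q
6(p) covers 5:p
7(q) covers 6:p
8(r) covers 4:r
9(u) covers 6:p
floor of heap: 0:p, 1:r
completions by unplaced set U, small U first (add the entries for U minus each lowest piece of U):
  |U|=1: {7}:1  {8}:1  {9}:1
  |U|=2: {4,8}:1  {7,8}:2  {7,9}:2  {8,9}:2
  |U|=3: {3,4,8}:1  {4,7,8}:3  {4,8,9}:3  {6,7,9}:2  {7,8,9}:6
  |U|=4: {1,3,4,8}:1  {3,4,7,8}:4  {3,4,8,9}:4  {4,7,8,9}:12  {5,6,7,9}:2  {6,7,8,9}:8
  |U|=5: {1,3,4,7,8}:5  {1,3,4,8,9}:5  {2,5,6,7,9}:2  {3,4,7,8,9}:20  {4,6,7,8,9}:20  {5,6,7,8,9}:10
  |U|=6: {0,2,5,6,7,9}:2  {1,3,4,7,8,9}:30  {2,5,6,7,8,9}:12  {3,4,6,7,8,9}:40  {4,5,6,7,8,9}:30
  |U|=7: {0,2,5,6,7,8,9}:14  {1,3,4,6,7,8,9}:70  {2,4,5,6,7,8,9}:42  {3,4,5,6,7,8,9}:70
  |U|=8: {0,2,4,5,6,7,8,9}:56  {1,3,4,5,6,7,8,9}:140  {2,3,4,5,6,7,8,9}:112
  start at 0(p): 252
  start at 1(r): 168
sum over floor = 420

420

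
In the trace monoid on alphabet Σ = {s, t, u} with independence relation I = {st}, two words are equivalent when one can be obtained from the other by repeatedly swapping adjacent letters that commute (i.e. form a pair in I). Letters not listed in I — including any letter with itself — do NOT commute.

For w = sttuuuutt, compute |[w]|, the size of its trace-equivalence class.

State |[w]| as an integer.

#0=s has no predecessor
#1=t has no predecessor
#2=t depends on [1:t]
#3=u depends on [0:s, 2:t]
#4=u depends on [3:u]
#5=u depends on [4:u]
#6=u depends on [5:u]
#7=t depends on [6:u]
#8=t depends on [7:t]
sources: [0:s, 1:t]
N(rest) = Σ N(rest − s) over sources s of rest; N(one piece) = 1:
  size 1 → [8]=1
  size 2 → [7,8]=1
  size 3 → [6,7,8]=1
  size 4 → [5,6,7,8]=1
  size 5 → [4,5,6,7,8]=1
  size 6 → [3,4,5,6,7,8]=1
  size 7 → [0,3,4,5,6,7,8]=1  [2,3,4,5,6,7,8]=1
  first=0(s) contributes 1
  first=1(t) contributes 2
|[w]| = 3

3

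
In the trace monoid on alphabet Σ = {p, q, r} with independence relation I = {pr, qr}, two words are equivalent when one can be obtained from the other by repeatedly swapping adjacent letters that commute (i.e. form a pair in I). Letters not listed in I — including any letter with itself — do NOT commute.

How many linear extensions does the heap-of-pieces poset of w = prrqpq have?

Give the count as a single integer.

#0=p has no predecessor
#1=r has no predecessor
#2=r depends on [1:r]
#3=q depends on [0:p]
#4=p depends on [3:q]
#5=q depends on [4:p]
sources: [0:p, 1:r]
N(rest) = Σ N(rest − s) over sources s of rest; N(one piece) = 1:
  size 1 → [2]=1  [5]=1
  size 2 → [1,2]=1  [2,5]=2  [4,5]=1
  size 3 → [1,2,5]=3  [2,4,5]=3  [3,4,5]=1
  size 4 → [0,3,4,5]=1  [1,2,4,5]=6  [2,3,4,5]=4
  first=0(p) contributes 10
  first=1(r) contributes 5
|[w]| = 15

15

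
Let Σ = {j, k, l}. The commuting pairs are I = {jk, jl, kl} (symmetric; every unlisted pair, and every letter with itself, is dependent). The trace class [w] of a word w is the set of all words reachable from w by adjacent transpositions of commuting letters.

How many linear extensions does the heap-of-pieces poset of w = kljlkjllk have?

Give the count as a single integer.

0(k) covers ∅
1(l) covers ∅
2(j) covers ∅
3(l) covers 1:l
4(k) covers 0:k
5(j) covers 2:j
6(l) covers 3:l
7(l) covers 6:l
8(k) covers 4:k
floor of heap: 0:k, 1:l, 2:j
completions by unplaced set U, small U first (add the entries for U minus each lowest piece of U):
  |U|=1: {5}:1  {7}:1  {8}:1
  |U|=2: {2,5}:1  {4,8}:1  {5,7}:2  {5,8}:2  {6,7}:1  {7,8}:2
  |U|=3: {0,4,8}:1  {2,5,7}:3  {2,5,8}:3  {3,6,7}:1  {4,5,8}:3  {4,7,8}:3  {5,6,7}:3  {5,7,8}:6  {6,7,8}:3
  |U|=4: {0,4,5,8}:4  {0,4,7,8}:4  {1,3,6,7}:1  {2,4,5,8}:6  {2,5,6,7}:6  {2,5,7,8}:12  {3,5,6,7}:4  {3,6,7,8}:4  {4,5,7,8}:12  {4,6,7,8}:6  {5,6,7,8}:12
  |U|=5: {0,2,4,5,8}:10  {0,4,5,7,8}:20  {0,4,6,7,8}:10  {1,3,5,6,7}:5  {1,3,6,7,8}:5  {2,3,5,6,7}:10  {2,4,5,7,8}:30  {2,5,6,7,8}:30  {3,4,6,7,8}:10  {3,5,6,7,8}:20  {4,5,6,7,8}:30
  |U|=6: {0,2,4,5,7,8}:60  {0,3,4,6,7,8}:20  {0,4,5,6,7,8}:60  {1,2,3,5,6,7}:15  {1,3,4,6,7,8}:15  {1,3,5,6,7,8}:30  {2,3,5,6,7,8}:60  {2,4,5,6,7,8}:90  {3,4,5,6,7,8}:60
  |U|=7: {0,1,3,4,6,7,8}:35  {0,2,4,5,6,7,8}:210  {0,3,4,5,6,7,8}:140  {1,2,3,5,6,7,8}:105  {1,3,4,5,6,7,8}:105  {2,3,4,5,6,7,8}:210
  start at 0(k): 420
  start at 1(l): 560
  start at 2(j): 280
sum over floor = 1260

1260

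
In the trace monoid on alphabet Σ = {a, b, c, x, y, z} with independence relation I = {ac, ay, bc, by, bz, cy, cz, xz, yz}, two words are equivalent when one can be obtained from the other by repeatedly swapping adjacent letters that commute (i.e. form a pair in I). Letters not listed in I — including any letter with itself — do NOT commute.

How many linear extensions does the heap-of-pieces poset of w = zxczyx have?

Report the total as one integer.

30

piece 0:z — minimal
piece 1:x — minimal
piece 2:c rests on {1:x}
piece 3:z rests on {0:z}
piece 4:y rests on {1:x}
piece 5:x rests on {2:c, 4:y}
minimal pieces: {0:z, 1:x}
ways to finish when only these pieces remain (= sum over removing one remaining piece with nothing left below it):
  1 left: {3}→1  {5}→1
  2 left: {0,3}→1  {2,5}→1  {3,5}→2  {4,5}→1
  3 left: {0,3,5}→3  {2,3,5}→3  {2,4,5}→2  {3,4,5}→3
  4 left: {0,2,3,5}→6  {0,3,4,5}→6  {1,2,4,5}→2  {2,3,4,5}→8
  placing 0:z first → 10 extensions
  placing 1:x first → 20 extensions
total linear extensions = 30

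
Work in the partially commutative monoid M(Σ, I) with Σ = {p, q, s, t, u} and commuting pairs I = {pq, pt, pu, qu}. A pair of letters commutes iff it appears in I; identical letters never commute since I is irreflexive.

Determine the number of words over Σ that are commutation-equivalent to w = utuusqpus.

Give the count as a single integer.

drop 0:u onto floor
drop 1:t onto {0:u}
drop 2:u onto {1:t}
drop 3:u onto {2:u}
drop 4:s onto {3:u}
drop 5:q onto {4:s}
drop 6:p onto {4:s}
drop 7:u onto {4:s}
drop 8:s onto {5:q, 6:p, 7:u}
ground layer = {0:u}
drop-orders for the pieces not yet dropped (sum over which currently-grounded one goes next):
  1 to go: {8} 1
  2 to go: {5,8} 1  {6,8} 1  {7,8} 1
  3 to go: {5,6,8} 2  {5,7,8} 2  {6,7,8} 2
  4 to go: {5,6,7,8} 6
  5 to go: {4,5,6,7,8} 6
  6 to go: {3,4,5,6,7,8} 6
  7 to go: {2,3,4,5,6,7,8} 6
  if 0:u drops first: 6 orders

6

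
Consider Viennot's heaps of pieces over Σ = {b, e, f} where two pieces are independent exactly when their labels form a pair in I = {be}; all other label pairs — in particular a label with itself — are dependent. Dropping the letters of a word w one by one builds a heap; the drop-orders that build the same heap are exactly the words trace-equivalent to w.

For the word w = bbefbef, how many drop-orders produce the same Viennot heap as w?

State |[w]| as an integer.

drop 0:b onto floor
drop 1:b onto {0:b}
drop 2:e onto floor
drop 3:f onto {1:b, 2:e}
drop 4:b onto {3:f}
drop 5:e onto {3:f}
drop 6:f onto {4:b, 5:e}
ground layer = {0:b, 2:e}
drop-orders for the pieces not yet dropped (sum over which currently-grounded one goes next):
  1 to go: {6} 1
  2 to go: {4,6} 1  {5,6} 1
  3 to go: {4,5,6} 2
  4 to go: {3,4,5,6} 2
  5 to go: {1,3,4,5,6} 2  {2,3,4,5,6} 2
  if 0:b drops first: 4 orders
  if 2:e drops first: 2 orders
heap linearizations: 6

6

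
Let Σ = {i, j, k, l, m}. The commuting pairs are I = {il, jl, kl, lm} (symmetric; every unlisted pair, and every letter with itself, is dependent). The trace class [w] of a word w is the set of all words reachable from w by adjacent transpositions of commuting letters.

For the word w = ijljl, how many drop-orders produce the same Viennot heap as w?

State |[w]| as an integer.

#0=i has no predecessor
#1=j depends on [0:i]
#2=l has no predecessor
#3=j depends on [1:j]
#4=l depends on [2:l]
sources: [0:i, 2:l]
N(rest) = Σ N(rest − s) over sources s of rest; N(one piece) = 1:
  size 1 → [3]=1  [4]=1
  size 2 → [1,3]=1  [2,4]=1  [3,4]=2
  size 3 → [0,1,3]=1  [1,3,4]=3  [2,3,4]=3
  first=0(i) contributes 6
  first=2(l) contributes 4
|[w]| = 10

10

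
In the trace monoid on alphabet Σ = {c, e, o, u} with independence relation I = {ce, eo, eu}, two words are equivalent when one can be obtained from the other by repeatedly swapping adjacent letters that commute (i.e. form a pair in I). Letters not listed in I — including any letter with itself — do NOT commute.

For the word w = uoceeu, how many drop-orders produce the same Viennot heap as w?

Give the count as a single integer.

piece 0:u — minimal
piece 1:o rests on {0:u}
piece 2:c rests on {1:o}
piece 3:e — minimal
piece 4:e rests on {3:e}
piece 5:u rests on {2:c}
minimal pieces: {0:u, 3:e}
ways to finish when only these pieces remain (= sum over removing one remaining piece with nothing left below it):
  1 left: {4}→1  {5}→1
  2 left: {2,5}→1  {3,4}→1  {4,5}→2
  3 left: {1,2,5}→1  {2,4,5}→3  {3,4,5}→3
  4 left: {0,1,2,5}→1  {1,2,4,5}→4  {2,3,4,5}→6
  placing 0:u first → 10 extensions
  placing 3:e first → 5 extensions
total linear extensions = 15

15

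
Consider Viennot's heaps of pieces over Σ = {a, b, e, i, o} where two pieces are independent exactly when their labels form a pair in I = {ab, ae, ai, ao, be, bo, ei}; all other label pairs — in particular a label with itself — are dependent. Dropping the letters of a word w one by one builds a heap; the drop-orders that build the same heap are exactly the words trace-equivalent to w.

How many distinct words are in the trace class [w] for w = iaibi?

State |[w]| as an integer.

#0=i has no predecessor
#1=a has no predecessor
#2=i depends on [0:i]
#3=b depends on [2:i]
#4=i depends on [3:b]
sources: [0:i, 1:a]
N(rest) = Σ N(rest − s) over sources s of rest; N(one piece) = 1:
  size 1 → [1]=1  [4]=1
  size 2 → [1,4]=2  [3,4]=1
  size 3 → [1,3,4]=3  [2,3,4]=1
  first=0(i) contributes 4
  first=1(a) contributes 1
|[w]| = 5

5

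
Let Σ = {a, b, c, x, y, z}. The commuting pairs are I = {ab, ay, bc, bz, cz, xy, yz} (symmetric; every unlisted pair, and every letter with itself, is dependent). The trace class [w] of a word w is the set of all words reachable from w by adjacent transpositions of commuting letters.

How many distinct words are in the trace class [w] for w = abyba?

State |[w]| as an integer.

10

drop 0:a onto floor
drop 1:b onto floor
drop 2:y onto {1:b}
drop 3:b onto {2:y}
drop 4:a onto {0:a}
ground layer = {0:a, 1:b}
drop-orders for the pieces not yet dropped (sum over which currently-grounded one goes next):
  1 to go: {3} 1  {4} 1
  2 to go: {0,4} 1  {2,3} 1  {3,4} 2
  3 to go: {0,3,4} 3  {1,2,3} 1  {2,3,4} 3
  if 0:a drops first: 4 orders
  if 1:b drops first: 6 orders
heap linearizations: 10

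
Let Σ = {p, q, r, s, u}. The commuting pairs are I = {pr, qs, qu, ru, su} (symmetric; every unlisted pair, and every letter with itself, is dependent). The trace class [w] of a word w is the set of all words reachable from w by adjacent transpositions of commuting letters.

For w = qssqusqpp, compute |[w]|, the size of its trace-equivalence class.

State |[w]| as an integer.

140

drop 0:q onto floor
drop 1:s onto floor
drop 2:s onto {1:s}
drop 3:q onto {0:q}
drop 4:u onto floor
drop 5:s onto {2:s}
drop 6:q onto {3:q}
drop 7:p onto {4:u, 5:s, 6:q}
drop 8:p onto {7:p}
ground layer = {0:q, 1:s, 4:u}
drop-orders for the pieces not yet dropped (sum over which currently-grounded one goes next):
  1 to go: {8} 1
  2 to go: {7,8} 1
  3 to go: {4,7,8} 1  {5,7,8} 1  {6,7,8} 1
  4 to go: {2,5,7,8} 1  {3,6,7,8} 1  {4,5,7,8} 2  {4,6,7,8} 2  {5,6,7,8} 2
  5 to go: {0,3,6,7,8} 1  {1,2,5,7,8} 1  {2,4,5,7,8} 3  {2,5,6,7,8} 3  {3,4,6,7,8} 3  {3,5,6,7,8} 3  {4,5,6,7,8} 6
  6 to go: {0,3,4,6,7,8} 4  {0,3,5,6,7,8} 4  {1,2,4,5,7,8} 4  {1,2,5,6,7,8} 4  {2,3,5,6,7,8} 6  {2,4,5,6,7,8} 12  {3,4,5,6,7,8} 12
  7 to go: {0,2,3,5,6,7,8} 10  {0,3,4,5,6,7,8} 20  {1,2,3,5,6,7,8} 10  {1,2,4,5,6,7,8} 20  {2,3,4,5,6,7,8} 30
  if 0:q drops first: 60 orders
  if 1:s drops first: 60 orders
  if 4:u drops first: 20 orders
heap linearizations: 140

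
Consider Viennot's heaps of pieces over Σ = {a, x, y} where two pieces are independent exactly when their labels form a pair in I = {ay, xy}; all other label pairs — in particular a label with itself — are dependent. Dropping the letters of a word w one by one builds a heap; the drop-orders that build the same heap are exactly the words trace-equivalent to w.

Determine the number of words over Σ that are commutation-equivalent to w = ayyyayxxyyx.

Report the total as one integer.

piece 0:a — minimal
piece 1:y — minimal
piece 2:y rests on {1:y}
piece 3:y rests on {2:y}
piece 4:a rests on {0:a}
piece 5:y rests on {3:y}
piece 6:x rests on {4:a}
piece 7:x rests on {6:x}
piece 8:y rests on {5:y}
piece 9:y rests on {8:y}
piece 10:x rests on {7:x}
minimal pieces: {0:a, 1:y}
ways to finish when only these pieces remain (= sum over removing one remaining piece with nothing left below it):
  1 left: {9}→1  {10}→1
  2 left: {7,10}→1  {8,9}→1  {9,10}→2
  3 left: {5,8,9}→1  {6,7,10}→1  {7,9,10}→3  {8,9,10}→3
  4 left: {3,5,8,9}→1  {4,6,7,10}→1  {5,8,9,10}→4  {6,7,9,10}→4  {7,8,9,10}→6
  5 left: {0,4,6,7,10}→1  {2,3,5,8,9}→1  {3,5,8,9,10}→5  {4,6,7,9,10}→5  {5,7,8,9,10}→10  {6,7,8,9,10}→10
  6 left: {0,4,6,7,9,10}→6  {1,2,3,5,8,9}→1  {2,3,5,8,9,10}→6  {3,5,7,8,9,10}→15  {4,6,7,8,9,10}→15  {5,6,7,8,9,10}→20
  7 left: {0,4,6,7,8,9,10}→21  {1,2,3,5,8,9,10}→7  {2,3,5,7,8,9,10}→21  {3,5,6,7,8,9,10}→35  {4,5,6,7,8,9,10}→35
  8 left: {0,4,5,6,7,8,9,10}→56  {1,2,3,5,7,8,9,10}→28  {2,3,5,6,7,8,9,10}→56  {3,4,5,6,7,8,9,10}→70
  9 left: {0,3,4,5,6,7,8,9,10}→126  {1,2,3,5,6,7,8,9,10}→84  {2,3,4,5,6,7,8,9,10}→126
  placing 0:a first → 210 extensions
  placing 1:y first → 252 extensions
total linear extensions = 462

462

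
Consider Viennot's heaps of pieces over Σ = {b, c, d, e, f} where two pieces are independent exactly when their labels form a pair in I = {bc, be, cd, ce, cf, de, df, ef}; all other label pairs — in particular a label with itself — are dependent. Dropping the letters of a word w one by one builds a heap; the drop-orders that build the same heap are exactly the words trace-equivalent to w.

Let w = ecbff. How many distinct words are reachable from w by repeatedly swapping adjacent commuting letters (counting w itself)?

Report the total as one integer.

0(e) covers ∅
1(c) covers ∅
2(b) covers ∅
3(f) covers 2:b
4(f) covers 3:f
floor of heap: 0:e, 1:c, 2:b
completions by unplaced set U, small U first (add the entries for U minus each lowest piece of U):
  |U|=1: {0}:1  {1}:1  {4}:1
  |U|=2: {0,1}:2  {0,4}:2  {1,4}:2  {3,4}:1
  |U|=3: {0,1,4}:6  {0,3,4}:3  {1,3,4}:3  {2,3,4}:1
  start at 0(e): 4
  start at 1(c): 4
  start at 2(b): 12
sum over floor = 20

20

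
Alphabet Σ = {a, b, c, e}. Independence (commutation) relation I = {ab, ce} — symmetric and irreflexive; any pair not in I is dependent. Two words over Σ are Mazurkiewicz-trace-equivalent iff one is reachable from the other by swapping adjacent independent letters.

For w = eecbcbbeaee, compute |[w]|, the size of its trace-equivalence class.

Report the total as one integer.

0(e) covers ∅
1(e) covers 0:e
2(c) covers ∅
3(b) covers 1:e, 2:c
4(c) covers 3:b
5(b) covers 4:c
6(b) covers 5:b
7(e) covers 6:b
8(a) covers 7:e
9(e) covers 8:a
10(e) covers 9:e
floor of heap: 0:e, 2:c
completions by unplaced set U, small U first (add the entries for U minus each lowest piece of U):
  |U|=1: {10}:1
  |U|=2: {9,10}:1
  |U|=3: {8,9,10}:1
  |U|=4: {7,8,9,10}:1
  |U|=5: {6,7,8,9,10}:1
  |U|=6: {5,6,7,8,9,10}:1
  |U|=7: {4,5,6,7,8,9,10}:1
  |U|=8: {3,4,5,6,7,8,9,10}:1
  |U|=9: {1,3,4,5,6,7,8,9,10}:1  {2,3,4,5,6,7,8,9,10}:1
  start at 0(e): 2
  start at 2(c): 1
sum over floor = 3

3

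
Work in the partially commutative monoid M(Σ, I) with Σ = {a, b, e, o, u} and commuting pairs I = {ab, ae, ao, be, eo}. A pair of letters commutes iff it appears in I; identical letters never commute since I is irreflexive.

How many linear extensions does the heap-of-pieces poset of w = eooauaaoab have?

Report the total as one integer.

0(e) covers ∅
1(o) covers ∅
2(o) covers 1:o
3(a) covers ∅
4(u) covers 0:e, 2:o, 3:a
5(a) covers 4:u
6(a) covers 5:a
7(o) covers 4:u
8(a) covers 6:a
9(b) covers 7:o
floor of heap: 0:e, 1:o, 3:a
completions by unplaced set U, small U first (add the entries for U minus each lowest piece of U):
  |U|=1: {8}:1  {9}:1
  |U|=2: {6,8}:1  {7,9}:1  {8,9}:2
  |U|=3: {5,6,8}:1  {6,8,9}:3  {7,8,9}:3
  |U|=4: {5,6,8,9}:4  {6,7,8,9}:6
  |U|=5: {5,6,7,8,9}:10
  |U|=6: {4,5,6,7,8,9}:10
  |U|=7: {0,4,5,6,7,8,9}:10  {2,4,5,6,7,8,9}:10  {3,4,5,6,7,8,9}:10
  |U|=8: {0,2,4,5,6,7,8,9}:20  {0,3,4,5,6,7,8,9}:20  {1,2,4,5,6,7,8,9}:10  {2,3,4,5,6,7,8,9}:20
  start at 0(e): 30
  start at 1(o): 60
  start at 3(a): 30
sum over floor = 120

120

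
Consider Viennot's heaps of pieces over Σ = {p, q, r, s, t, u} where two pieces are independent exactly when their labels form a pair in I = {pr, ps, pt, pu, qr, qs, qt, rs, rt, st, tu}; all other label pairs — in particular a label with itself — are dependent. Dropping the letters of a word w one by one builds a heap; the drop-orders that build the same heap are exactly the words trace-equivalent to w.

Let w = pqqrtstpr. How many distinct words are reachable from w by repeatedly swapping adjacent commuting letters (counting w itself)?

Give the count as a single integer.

3780

drop 0:p onto floor
drop 1:q onto {0:p}
drop 2:q onto {1:q}
drop 3:r onto floor
drop 4:t onto floor
drop 5:s onto floor
drop 6:t onto {4:t}
drop 7:p onto {2:q}
drop 8:r onto {3:r}
ground layer = {0:p, 3:r, 4:t, 5:s}
drop-orders for the pieces not yet dropped (sum over which currently-grounded one goes next):
  1 to go: {5} 1  {6} 1  {7} 1  {8} 1
  2 to go: {2,7} 1  {3,8} 1  {4,6} 1  {5,6} 2  {5,7} 2  {5,8} 2  {6,7} 2  {6,8} 2  {7,8} 2
  3 to go: {1,2,7} 1  {2,5,7} 3  {2,6,7} 3  {2,7,8} 3  {3,5,8} 3  {3,6,8} 3  {3,7,8} 3  {4,5,6} 3  {4,6,7} 3  {4,6,8} 3  {5,6,7} 6  {5,6,8} 6  {5,7,8} 6  {6,7,8} 6
  4 to go: {0,1,2,7} 1  {1,2,5,7} 4  {1,2,6,7} 4  {1,2,7,8} 4  {2,3,7,8} 6  {2,4,6,7} 6  {2,5,6,7} 12  {2,5,7,8} 12  {2,6,7,8} 12  {3,4,6,8} 6  {3,5,6,8} 12  {3,5,7,8} 12  {3,6,7,8} 12  {4,5,6,7} 12  {4,5,6,8} 12  {4,6,7,8} 12  {5,6,7,8} 24
  5 to go: {0,1,2,5,7} 5  {0,1,2,6,7} 5  {0,1,2,7,8} 5  {1,2,3,7,8} 10  {1,2,4,6,7} 10  {1,2,5,6,7} 20  {1,2,5,7,8} 20  {1,2,6,7,8} 20  {2,3,5,7,8} 30  {2,3,6,7,8} 30  {2,4,5,6,7} 30  {2,4,6,7,8} 30  {2,5,6,7,8} 60  {3,4,5,6,8} 30  {3,4,6,7,8} 30  {3,5,6,7,8} 60  {4,5,6,7,8} 60
  6 to go: {0,1,2,3,7,8} 15  {0,1,2,4,6,7} 15  {0,1,2,5,6,7} 30  {0,1,2,5,7,8} 30  {0,1,2,6,7,8} 30  {1,2,3,5,7,8} 60  {1,2,3,6,7,8} 60  {1,2,4,5,6,7} 60  {1,2,4,6,7,8} 60  {1,2,5,6,7,8} 120  {2,3,4,6,7,8} 90  {2,3,5,6,7,8} 180  {2,4,5,6,7,8} 180  {3,4,5,6,7,8} 180
  7 to go: {0,1,2,3,5,7,8} 105  {0,1,2,3,6,7,8} 105  {0,1,2,4,5,6,7} 105  {0,1,2,4,6,7,8} 105  {0,1,2,5,6,7,8} 210  {1,2,3,4,6,7,8} 210  {1,2,3,5,6,7,8} 420  {1,2,4,5,6,7,8} 420  {2,3,4,5,6,7,8} 630
  if 0:p drops first: 1680 orders
  if 3:r drops first: 840 orders
  if 4:t drops first: 840 orders
  if 5:s drops first: 420 orders
heap linearizations: 3780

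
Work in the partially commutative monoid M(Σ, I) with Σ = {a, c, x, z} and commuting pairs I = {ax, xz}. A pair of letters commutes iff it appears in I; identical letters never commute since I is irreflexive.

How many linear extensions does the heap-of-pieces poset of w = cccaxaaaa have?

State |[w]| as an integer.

6

piece 0:c — minimal
piece 1:c rests on {0:c}
piece 2:c rests on {1:c}
piece 3:a rests on {2:c}
piece 4:x rests on {2:c}
piece 5:a rests on {3:a}
piece 6:a rests on {5:a}
piece 7:a rests on {6:a}
piece 8:a rests on {7:a}
minimal pieces: {0:c}
ways to finish when only these pieces remain (= sum over removing one remaining piece with nothing left below it):
  1 left: {4}→1  {8}→1
  2 left: {4,8}→2  {7,8}→1
  3 left: {4,7,8}→3  {6,7,8}→1
  4 left: {4,6,7,8}→4  {5,6,7,8}→1
  5 left: {3,5,6,7,8}→1  {4,5,6,7,8}→5
  6 left: {3,4,5,6,7,8}→6
  7 left: {2,3,4,5,6,7,8}→6
  placing 0:c first → 6 extensions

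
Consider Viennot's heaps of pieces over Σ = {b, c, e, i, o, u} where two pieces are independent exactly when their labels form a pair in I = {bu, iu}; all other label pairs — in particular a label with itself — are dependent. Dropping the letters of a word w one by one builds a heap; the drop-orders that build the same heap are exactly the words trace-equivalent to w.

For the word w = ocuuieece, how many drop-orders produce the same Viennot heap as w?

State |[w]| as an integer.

3

piece 0:o — minimal
piece 1:c rests on {0:o}
piece 2:u rests on {1:c}
piece 3:u rests on {2:u}
piece 4:i rests on {1:c}
piece 5:e rests on {3:u, 4:i}
piece 6:e rests on {5:e}
piece 7:c rests on {6:e}
piece 8:e rests on {7:c}
minimal pieces: {0:o}
ways to finish when only these pieces remain (= sum over removing one remaining piece with nothing left below it):
  1 left: {8}→1
  2 left: {7,8}→1
  3 left: {6,7,8}→1
  4 left: {5,6,7,8}→1
  5 left: {3,5,6,7,8}→1  {4,5,6,7,8}→1
  6 left: {2,3,5,6,7,8}→1  {3,4,5,6,7,8}→2
  7 left: {2,3,4,5,6,7,8}→3
  placing 0:o first → 3 extensions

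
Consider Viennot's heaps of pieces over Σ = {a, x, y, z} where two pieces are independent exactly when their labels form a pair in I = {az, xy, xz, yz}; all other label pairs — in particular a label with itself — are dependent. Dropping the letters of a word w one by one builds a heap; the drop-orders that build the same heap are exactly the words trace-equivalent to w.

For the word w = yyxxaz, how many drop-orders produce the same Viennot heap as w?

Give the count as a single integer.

drop 0:y onto floor
drop 1:y onto {0:y}
drop 2:x onto floor
drop 3:x onto {2:x}
drop 4:a onto {1:y, 3:x}
drop 5:z onto floor
ground layer = {0:y, 2:x, 5:z}
drop-orders for the pieces not yet dropped (sum over which currently-grounded one goes next):
  1 to go: {4} 1  {5} 1
  2 to go: {1,4} 1  {3,4} 1  {4,5} 2
  3 to go: {0,1,4} 1  {1,3,4} 2  {1,4,5} 3  {2,3,4} 1  {3,4,5} 3
  4 to go: {0,1,3,4} 3  {0,1,4,5} 4  {1,2,3,4} 3  {1,3,4,5} 8  {2,3,4,5} 4
  if 0:y drops first: 15 orders
  if 2:x drops first: 15 orders
  if 5:z drops first: 6 orders
heap linearizations: 36

36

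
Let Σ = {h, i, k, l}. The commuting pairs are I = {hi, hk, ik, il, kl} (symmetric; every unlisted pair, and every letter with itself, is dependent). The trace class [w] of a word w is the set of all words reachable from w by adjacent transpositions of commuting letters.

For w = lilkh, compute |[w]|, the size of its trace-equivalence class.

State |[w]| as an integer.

20

#0=l has no predecessor
#1=i has no predecessor
#2=l depends on [0:l]
#3=k has no predecessor
#4=h depends on [2:l]
sources: [0:l, 1:i, 3:k]
N(rest) = Σ N(rest − s) over sources s of rest; N(one piece) = 1:
  size 1 → [1]=1  [3]=1  [4]=1
  size 2 → [1,3]=2  [1,4]=2  [2,4]=1  [3,4]=2
  size 3 → [0,2,4]=1  [1,2,4]=3  [1,3,4]=6  [2,3,4]=3
  first=0(l) contributes 12
  first=1(i) contributes 4
  first=3(k) contributes 4
|[w]| = 20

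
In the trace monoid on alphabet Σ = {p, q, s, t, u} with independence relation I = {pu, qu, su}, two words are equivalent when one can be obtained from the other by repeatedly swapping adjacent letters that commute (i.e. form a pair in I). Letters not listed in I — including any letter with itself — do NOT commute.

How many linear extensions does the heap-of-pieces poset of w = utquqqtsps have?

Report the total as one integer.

drop 0:u onto floor
drop 1:t onto {0:u}
drop 2:q onto {1:t}
drop 3:u onto {1:t}
drop 4:q onto {2:q}
drop 5:q onto {4:q}
drop 6:t onto {3:u, 5:q}
drop 7:s onto {6:t}
drop 8:p onto {7:s}
drop 9:s onto {8:p}
ground layer = {0:u}
drop-orders for the pieces not yet dropped (sum over which currently-grounded one goes next):
  1 to go: {9} 1
  2 to go: {8,9} 1
  3 to go: {7,8,9} 1
  4 to go: {6,7,8,9} 1
  5 to go: {3,6,7,8,9} 1  {5,6,7,8,9} 1
  6 to go: {3,5,6,7,8,9} 2  {4,5,6,7,8,9} 1
  7 to go: {2,4,5,6,7,8,9} 1  {3,4,5,6,7,8,9} 3
  8 to go: {2,3,4,5,6,7,8,9} 4
  if 0:u drops first: 4 orders

4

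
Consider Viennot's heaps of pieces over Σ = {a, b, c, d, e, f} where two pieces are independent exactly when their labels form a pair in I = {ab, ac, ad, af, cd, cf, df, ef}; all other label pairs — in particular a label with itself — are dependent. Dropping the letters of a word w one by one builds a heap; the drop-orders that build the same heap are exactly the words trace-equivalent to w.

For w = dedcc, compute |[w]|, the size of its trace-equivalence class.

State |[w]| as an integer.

3

drop 0:d onto floor
drop 1:e onto {0:d}
drop 2:d onto {1:e}
drop 3:c onto {1:e}
drop 4:c onto {3:c}
ground layer = {0:d}
drop-orders for the pieces not yet dropped (sum over which currently-grounded one goes next):
  1 to go: {2} 1  {4} 1
  2 to go: {2,4} 2  {3,4} 1
  3 to go: {2,3,4} 3
  if 0:d drops first: 3 orders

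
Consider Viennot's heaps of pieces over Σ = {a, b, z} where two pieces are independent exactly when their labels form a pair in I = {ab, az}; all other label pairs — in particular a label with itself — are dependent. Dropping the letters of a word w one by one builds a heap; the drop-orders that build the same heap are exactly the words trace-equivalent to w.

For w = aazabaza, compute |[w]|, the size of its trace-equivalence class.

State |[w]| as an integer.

drop 0:a onto floor
drop 1:a onto {0:a}
drop 2:z onto floor
drop 3:a onto {1:a}
drop 4:b onto {2:z}
drop 5:a onto {3:a}
drop 6:z onto {4:b}
drop 7:a onto {5:a}
ground layer = {0:a, 2:z}
drop-orders for the pieces not yet dropped (sum over which currently-grounded one goes next):
  1 to go: {6} 1  {7} 1
  2 to go: {4,6} 1  {5,7} 1  {6,7} 2
  3 to go: {2,4,6} 1  {3,5,7} 1  {4,6,7} 3  {5,6,7} 3
  4 to go: {1,3,5,7} 1  {2,4,6,7} 4  {3,5,6,7} 4  {4,5,6,7} 6
  5 to go: {0,1,3,5,7} 1  {1,3,5,6,7} 5  {2,4,5,6,7} 10  {3,4,5,6,7} 10
  6 to go: {0,1,3,5,6,7} 6  {1,3,4,5,6,7} 15  {2,3,4,5,6,7} 20
  if 0:a drops first: 35 orders
  if 2:z drops first: 21 orders
heap linearizations: 56

56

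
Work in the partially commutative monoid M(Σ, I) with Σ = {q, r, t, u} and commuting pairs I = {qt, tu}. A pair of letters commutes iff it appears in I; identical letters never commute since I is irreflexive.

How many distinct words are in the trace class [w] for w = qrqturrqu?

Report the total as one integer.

drop 0:q onto floor
drop 1:r onto {0:q}
drop 2:q onto {1:r}
drop 3:t onto {1:r}
drop 4:u onto {2:q}
drop 5:r onto {3:t, 4:u}
drop 6:r onto {5:r}
drop 7:q onto {6:r}
drop 8:u onto {7:q}
ground layer = {0:q}
drop-orders for the pieces not yet dropped (sum over which currently-grounded one goes next):
  1 to go: {8} 1
  2 to go: {7,8} 1
  3 to go: {6,7,8} 1
  4 to go: {5,6,7,8} 1
  5 to go: {3,5,6,7,8} 1  {4,5,6,7,8} 1
  6 to go: {2,4,5,6,7,8} 1  {3,4,5,6,7,8} 2
  7 to go: {2,3,4,5,6,7,8} 3
  if 0:q drops first: 3 orders

3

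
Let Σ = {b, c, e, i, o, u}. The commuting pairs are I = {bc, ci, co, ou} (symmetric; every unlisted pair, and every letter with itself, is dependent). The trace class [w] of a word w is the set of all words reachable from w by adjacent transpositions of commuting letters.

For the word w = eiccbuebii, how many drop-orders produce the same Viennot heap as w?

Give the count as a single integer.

6

#0=e has no predecessor
#1=i depends on [0:e]
#2=c depends on [0:e]
#3=c depends on [2:c]
#4=b depends on [1:i]
#5=u depends on [3:c, 4:b]
#6=e depends on [5:u]
#7=b depends on [6:e]
#8=i depends on [7:b]
#9=i depends on [8:i]
sources: [0:e]
N(rest) = Σ N(rest − s) over sources s of rest; N(one piece) = 1:
  size 1 → [9]=1
  size 2 → [8,9]=1
  size 3 → [7,8,9]=1
  size 4 → [6,7,8,9]=1
  size 5 → [5,6,7,8,9]=1
  size 6 → [3,5,6,7,8,9]=1  [4,5,6,7,8,9]=1
  size 7 → [1,4,5,6,7,8,9]=1  [2,3,5,6,7,8,9]=1  [3,4,5,6,7,8,9]=2
  size 8 → [1,3,4,5,6,7,8,9]=3  [2,3,4,5,6,7,8,9]=3
  first=0(e) contributes 6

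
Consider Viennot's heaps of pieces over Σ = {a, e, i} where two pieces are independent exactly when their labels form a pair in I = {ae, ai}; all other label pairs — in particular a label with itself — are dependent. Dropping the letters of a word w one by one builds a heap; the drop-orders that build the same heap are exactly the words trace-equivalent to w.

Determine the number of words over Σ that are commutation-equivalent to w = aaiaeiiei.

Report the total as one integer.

drop 0:a onto floor
drop 1:a onto {0:a}
drop 2:i onto floor
drop 3:a onto {1:a}
drop 4:e onto {2:i}
drop 5:i onto {4:e}
drop 6:i onto {5:i}
drop 7:e onto {6:i}
drop 8:i onto {7:e}
ground layer = {0:a, 2:i}
drop-orders for the pieces not yet dropped (sum over which currently-grounded one goes next):
  1 to go: {3} 1  {8} 1
  2 to go: {1,3} 1  {3,8} 2  {7,8} 1
  3 to go: {0,1,3} 1  {1,3,8} 3  {3,7,8} 3  {6,7,8} 1
  4 to go: {0,1,3,8} 4  {1,3,7,8} 6  {3,6,7,8} 4  {5,6,7,8} 1
  5 to go: {0,1,3,7,8} 10  {1,3,6,7,8} 10  {3,5,6,7,8} 5  {4,5,6,7,8} 1
  6 to go: {0,1,3,6,7,8} 20  {1,3,5,6,7,8} 15  {2,4,5,6,7,8} 1  {3,4,5,6,7,8} 6
  7 to go: {0,1,3,5,6,7,8} 35  {1,3,4,5,6,7,8} 21  {2,3,4,5,6,7,8} 7
  if 0:a drops first: 28 orders
  if 2:i drops first: 56 orders
heap linearizations: 84

84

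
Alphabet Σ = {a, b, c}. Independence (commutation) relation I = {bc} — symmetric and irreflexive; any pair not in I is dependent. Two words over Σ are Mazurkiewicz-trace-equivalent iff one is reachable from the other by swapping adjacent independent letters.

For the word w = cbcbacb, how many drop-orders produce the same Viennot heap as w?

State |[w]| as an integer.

drop 0:c onto floor
drop 1:b onto floor
drop 2:c onto {0:c}
drop 3:b onto {1:b}
drop 4:a onto {2:c, 3:b}
drop 5:c onto {4:a}
drop 6:b onto {4:a}
ground layer = {0:c, 1:b}
drop-orders for the pieces not yet dropped (sum over which currently-grounded one goes next):
  1 to go: {5} 1  {6} 1
  2 to go: {5,6} 2
  3 to go: {4,5,6} 2
  4 to go: {2,4,5,6} 2  {3,4,5,6} 2
  5 to go: {0,2,4,5,6} 2  {1,3,4,5,6} 2  {2,3,4,5,6} 4
  if 0:c drops first: 6 orders
  if 1:b drops first: 6 orders
heap linearizations: 12

12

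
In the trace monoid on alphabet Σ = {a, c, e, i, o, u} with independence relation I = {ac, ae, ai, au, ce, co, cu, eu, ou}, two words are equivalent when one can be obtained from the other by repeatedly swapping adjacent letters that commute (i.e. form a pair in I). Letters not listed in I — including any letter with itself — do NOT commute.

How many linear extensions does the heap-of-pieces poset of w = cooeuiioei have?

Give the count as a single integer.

drop 0:c onto floor
drop 1:o onto floor
drop 2:o onto {1:o}
drop 3:e onto {2:o}
drop 4:u onto floor
drop 5:i onto {0:c, 3:e, 4:u}
drop 6:i onto {5:i}
drop 7:o onto {6:i}
drop 8:e onto {7:o}
drop 9:i onto {8:e}
ground layer = {0:c, 1:o, 4:u}
drop-orders for the pieces not yet dropped (sum over which currently-grounded one goes next):
  1 to go: {9} 1
  2 to go: {8,9} 1
  3 to go: {7,8,9} 1
  4 to go: {6,7,8,9} 1
  5 to go: {5,6,7,8,9} 1
  6 to go: {0,5,6,7,8,9} 1  {3,5,6,7,8,9} 1  {4,5,6,7,8,9} 1
  7 to go: {0,3,5,6,7,8,9} 2  {0,4,5,6,7,8,9} 2  {2,3,5,6,7,8,9} 1  {3,4,5,6,7,8,9} 2
  8 to go: {0,2,3,5,6,7,8,9} 3  {0,3,4,5,6,7,8,9} 6  {1,2,3,5,6,7,8,9} 1  {2,3,4,5,6,7,8,9} 3
  if 0:c drops first: 4 orders
  if 1:o drops first: 12 orders
  if 4:u drops first: 4 orders
heap linearizations: 20

20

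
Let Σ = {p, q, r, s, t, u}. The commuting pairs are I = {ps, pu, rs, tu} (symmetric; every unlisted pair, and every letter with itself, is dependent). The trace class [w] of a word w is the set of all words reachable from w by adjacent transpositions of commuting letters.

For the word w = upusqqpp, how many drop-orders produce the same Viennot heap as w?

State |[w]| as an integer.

4

0(u) covers ∅
1(p) covers ∅
2(u) covers 0:u
3(s) covers 2:u
4(q) covers 1:p, 3:s
5(q) covers 4:q
6(p) covers 5:q
7(p) covers 6:p
floor of heap: 0:u, 1:p
completions by unplaced set U, small U first (add the entries for U minus each lowest piece of U):
  |U|=1: {7}:1
  |U|=2: {6,7}:1
  |U|=3: {5,6,7}:1
  |U|=4: {4,5,6,7}:1
  |U|=5: {1,4,5,6,7}:1  {3,4,5,6,7}:1
  |U|=6: {1,3,4,5,6,7}:2  {2,3,4,5,6,7}:1
  start at 0(u): 3
  start at 1(p): 1
sum over floor = 4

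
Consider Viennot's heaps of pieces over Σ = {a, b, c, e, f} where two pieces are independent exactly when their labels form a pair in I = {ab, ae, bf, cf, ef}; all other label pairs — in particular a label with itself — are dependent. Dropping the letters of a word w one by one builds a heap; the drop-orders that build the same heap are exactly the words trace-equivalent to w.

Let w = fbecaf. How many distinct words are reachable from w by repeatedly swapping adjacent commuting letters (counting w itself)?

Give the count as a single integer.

4

drop 0:f onto floor
drop 1:b onto floor
drop 2:e onto {1:b}
drop 3:c onto {2:e}
drop 4:a onto {0:f, 3:c}
drop 5:f onto {4:a}
ground layer = {0:f, 1:b}
drop-orders for the pieces not yet dropped (sum over which currently-grounded one goes next):
  1 to go: {5} 1
  2 to go: {4,5} 1
  3 to go: {0,4,5} 1  {3,4,5} 1
  4 to go: {0,3,4,5} 2  {2,3,4,5} 1
  if 0:f drops first: 1 orders
  if 1:b drops first: 3 orders
heap linearizations: 4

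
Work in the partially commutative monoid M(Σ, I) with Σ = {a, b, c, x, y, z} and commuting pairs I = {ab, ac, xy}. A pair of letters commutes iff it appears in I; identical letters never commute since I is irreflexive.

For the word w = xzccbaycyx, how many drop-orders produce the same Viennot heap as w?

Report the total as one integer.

8

drop 0:x onto floor
drop 1:z onto {0:x}
drop 2:c onto {1:z}
drop 3:c onto {2:c}
drop 4:b onto {3:c}
drop 5:a onto {1:z}
drop 6:y onto {4:b, 5:a}
drop 7:c onto {6:y}
drop 8:y onto {7:c}
drop 9:x onto {7:c}
ground layer = {0:x}
drop-orders for the pieces not yet dropped (sum over which currently-grounded one goes next):
  1 to go: {8} 1  {9} 1
  2 to go: {8,9} 2
  3 to go: {7,8,9} 2
  4 to go: {6,7,8,9} 2
  5 to go: {4,6,7,8,9} 2  {5,6,7,8,9} 2
  6 to go: {3,4,6,7,8,9} 2  {4,5,6,7,8,9} 4
  7 to go: {2,3,4,6,7,8,9} 2  {3,4,5,6,7,8,9} 6
  8 to go: {2,3,4,5,6,7,8,9} 8
  if 0:x drops first: 8 orders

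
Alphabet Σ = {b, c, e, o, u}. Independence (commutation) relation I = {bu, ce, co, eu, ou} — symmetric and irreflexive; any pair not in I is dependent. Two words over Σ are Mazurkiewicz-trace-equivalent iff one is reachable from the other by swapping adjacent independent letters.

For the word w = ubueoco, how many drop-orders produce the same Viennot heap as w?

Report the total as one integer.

34

0(u) covers ∅
1(b) covers ∅
2(u) covers 0:u
3(e) covers 1:b
4(o) covers 3:e
5(c) covers 1:b, 2:u
6(o) covers 4:o
floor of heap: 0:u, 1:b
completions by unplaced set U, small U first (add the entries for U minus each lowest piece of U):
  |U|=1: {5}:1  {6}:1
  |U|=2: {2,5}:1  {4,6}:1  {5,6}:2
  |U|=3: {0,2,5}:1  {2,5,6}:3  {3,4,6}:1  {4,5,6}:3
  |U|=4: {0,2,5,6}:4  {2,4,5,6}:6  {3,4,5,6}:4
  |U|=5: {0,2,4,5,6}:10  {1,3,4,5,6}:4  {2,3,4,5,6}:10
  start at 0(u): 14
  start at 1(b): 20
sum over floor = 34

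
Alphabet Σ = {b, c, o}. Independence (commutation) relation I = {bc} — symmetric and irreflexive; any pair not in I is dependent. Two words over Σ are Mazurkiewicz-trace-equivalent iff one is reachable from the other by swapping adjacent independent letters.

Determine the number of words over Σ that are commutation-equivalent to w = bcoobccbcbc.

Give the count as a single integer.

70

drop 0:b onto floor
drop 1:c onto floor
drop 2:o onto {0:b, 1:c}
drop 3:o onto {2:o}
drop 4:b onto {3:o}
drop 5:c onto {3:o}
drop 6:c onto {5:c}
drop 7:b onto {4:b}
drop 8:c onto {6:c}
drop 9:b onto {7:b}
drop 10:c onto {8:c}
ground layer = {0:b, 1:c}
drop-orders for the pieces not yet dropped (sum over which currently-grounded one goes next):
  1 to go: {9} 1  {10} 1
  2 to go: {7,9} 1  {8,10} 1  {9,10} 2
  3 to go: {4,7,9} 1  {6,8,10} 1  {7,9,10} 3  {8,9,10} 3
  4 to go: {4,7,9,10} 4  {5,6,8,10} 1  {6,8,9,10} 4  {7,8,9,10} 6
  5 to go: {4,7,8,9,10} 10  {5,6,8,9,10} 5  {6,7,8,9,10} 10
  6 to go: {4,6,7,8,9,10} 20  {5,6,7,8,9,10} 15
  7 to go: {4,5,6,7,8,9,10} 35
  8 to go: {3,4,5,6,7,8,9,10} 35
  9 to go: {2,3,4,5,6,7,8,9,10} 35
  if 0:b drops first: 35 orders
  if 1:c drops first: 35 orders
heap linearizations: 70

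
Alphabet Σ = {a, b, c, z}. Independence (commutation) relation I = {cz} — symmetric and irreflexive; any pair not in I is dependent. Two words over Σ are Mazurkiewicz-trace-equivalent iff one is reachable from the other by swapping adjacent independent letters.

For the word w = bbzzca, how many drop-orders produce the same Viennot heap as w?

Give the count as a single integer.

piece 0:b — minimal
piece 1:b rests on {0:b}
piece 2:z rests on {1:b}
piece 3:z rests on {2:z}
piece 4:c rests on {1:b}
piece 5:a rests on {3:z, 4:c}
minimal pieces: {0:b}
ways to finish when only these pieces remain (= sum over removing one remaining piece with nothing left below it):
  1 left: {5}→1
  2 left: {3,5}→1  {4,5}→1
  3 left: {2,3,5}→1  {3,4,5}→2
  4 left: {2,3,4,5}→3
  placing 0:b first → 3 extensions

3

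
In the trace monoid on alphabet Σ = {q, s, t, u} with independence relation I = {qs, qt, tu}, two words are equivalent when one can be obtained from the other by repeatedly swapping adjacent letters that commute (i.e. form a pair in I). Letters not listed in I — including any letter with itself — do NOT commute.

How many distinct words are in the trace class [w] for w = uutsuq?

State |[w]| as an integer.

#0=u has no predecessor
#1=u depends on [0:u]
#2=t has no predecessor
#3=s depends on [1:u, 2:t]
#4=u depends on [3:s]
#5=q depends on [4:u]
sources: [0:u, 2:t]
N(rest) = Σ N(rest − s) over sources s of rest; N(one piece) = 1:
  size 1 → [5]=1
  size 2 → [4,5]=1
  size 3 → [3,4,5]=1
  size 4 → [1,3,4,5]=1  [2,3,4,5]=1
  first=0(u) contributes 2
  first=2(t) contributes 1
|[w]| = 3

3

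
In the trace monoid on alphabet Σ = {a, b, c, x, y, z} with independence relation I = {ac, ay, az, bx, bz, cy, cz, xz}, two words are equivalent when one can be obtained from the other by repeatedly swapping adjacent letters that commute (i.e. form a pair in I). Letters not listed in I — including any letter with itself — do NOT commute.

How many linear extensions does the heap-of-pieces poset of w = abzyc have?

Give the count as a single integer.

7

piece 0:a — minimal
piece 1:b rests on {0:a}
piece 2:z — minimal
piece 3:y rests on {1:b, 2:z}
piece 4:c rests on {1:b}
minimal pieces: {0:a, 2:z}
ways to finish when only these pieces remain (= sum over removing one remaining piece with nothing left below it):
  1 left: {3}→1  {4}→1
  2 left: {2,3}→1  {3,4}→2
  3 left: {1,3,4}→2  {2,3,4}→3
  placing 0:a first → 5 extensions
  placing 2:z first → 2 extensions
total linear extensions = 7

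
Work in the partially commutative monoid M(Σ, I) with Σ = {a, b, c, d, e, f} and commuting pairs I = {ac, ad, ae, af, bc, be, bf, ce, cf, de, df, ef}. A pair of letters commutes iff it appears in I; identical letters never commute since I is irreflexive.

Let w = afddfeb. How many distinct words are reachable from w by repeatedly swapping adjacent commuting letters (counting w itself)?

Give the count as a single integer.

#0=a has no predecessor
#1=f has no predecessor
#2=d has no predecessor
#3=d depends on [2:d]
#4=f depends on [1:f]
#5=e has no predecessor
#6=b depends on [0:a, 3:d]
sources: [0:a, 1:f, 2:d, 5:e]
N(rest) = Σ N(rest − s) over sources s of rest; N(one piece) = 1:
  size 1 → [4]=1  [5]=1  [6]=1
  size 2 → [0,6]=1  [1,4]=1  [3,6]=1  [4,5]=2  [4,6]=2  [5,6]=2
  size 3 → [0,3,6]=2  [0,4,6]=3  [0,5,6]=3  [1,4,5]=3  [1,4,6]=3  [2,3,6]=1  [3,4,6]=3  [3,5,6]=3  [4,5,6]=6
  size 4 → [0,1,4,6]=6  [0,2,3,6]=3  [0,3,4,6]=8  [0,3,5,6]=8  [0,4,5,6]=12  [1,3,4,6]=6  [1,4,5,6]=12  [2,3,4,6]=4  [2,3,5,6]=4  [3,4,5,6]=12
  size 5 → [0,1,3,4,6]=20  [0,1,4,5,6]=30  [0,2,3,4,6]=15  [0,2,3,5,6]=15  [0,3,4,5,6]=40  [1,2,3,4,6]=10  [1,3,4,5,6]=30  [2,3,4,5,6]=20
  first=0(a) contributes 60
  first=1(f) contributes 90
  first=2(d) contributes 120
  first=5(e) contributes 45
|[w]| = 315

315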